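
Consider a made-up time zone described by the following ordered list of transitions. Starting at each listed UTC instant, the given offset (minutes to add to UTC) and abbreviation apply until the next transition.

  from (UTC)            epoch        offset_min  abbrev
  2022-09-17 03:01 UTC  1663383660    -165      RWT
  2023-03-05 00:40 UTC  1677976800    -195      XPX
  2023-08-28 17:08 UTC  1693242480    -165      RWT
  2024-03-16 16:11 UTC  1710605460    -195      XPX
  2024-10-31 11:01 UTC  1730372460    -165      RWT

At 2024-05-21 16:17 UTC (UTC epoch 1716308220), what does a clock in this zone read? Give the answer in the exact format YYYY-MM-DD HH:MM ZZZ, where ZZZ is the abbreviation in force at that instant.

Query: 2024-05-21 16:17 UTC
Rule 4/5 (XPX, -03:15): 2024-03-16 16:11 UTC ≤ query < 2024-10-31 11:01 UTC
16·60 + 17 - 195 = 782 min
782 = 0·1440 + 782; 782 = 13·60 + 2 → 13:02, same day
→ 2024-05-21 13:02 XPX

2024-05-21 13:02 XPX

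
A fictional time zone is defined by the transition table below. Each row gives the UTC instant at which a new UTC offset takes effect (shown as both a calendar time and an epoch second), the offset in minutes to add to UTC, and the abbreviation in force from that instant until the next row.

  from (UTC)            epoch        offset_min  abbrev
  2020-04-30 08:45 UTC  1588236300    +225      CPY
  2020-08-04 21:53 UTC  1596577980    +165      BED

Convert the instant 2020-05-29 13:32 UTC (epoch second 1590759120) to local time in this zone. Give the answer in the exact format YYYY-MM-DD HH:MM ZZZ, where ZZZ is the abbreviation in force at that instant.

Query: 2020-05-29 13:32 UTC
Rule 1/2 (CPY, +03:45): 2020-04-30 08:45 UTC ≤ query < 2020-08-04 21:53 UTC
13·60 + 32 + 225 = 1037 min
1037 = 0·1440 + 1037; 1037 = 17·60 + 17 → 17:17, same day
→ 2020-05-29 17:17 CPY

2020-05-29 17:17 CPY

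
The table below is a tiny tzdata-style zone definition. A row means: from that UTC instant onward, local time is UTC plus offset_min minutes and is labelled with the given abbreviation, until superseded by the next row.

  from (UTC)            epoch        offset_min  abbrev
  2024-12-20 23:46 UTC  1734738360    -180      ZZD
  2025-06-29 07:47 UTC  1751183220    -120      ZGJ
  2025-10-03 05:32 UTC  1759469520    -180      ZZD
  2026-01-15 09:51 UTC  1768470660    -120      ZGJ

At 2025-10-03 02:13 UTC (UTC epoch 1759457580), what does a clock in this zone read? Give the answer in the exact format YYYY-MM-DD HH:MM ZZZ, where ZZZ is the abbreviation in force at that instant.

2025-10-03 00:13 ZGJ

Query: 2025-10-03 02:13 UTC
Rule 2/4 (ZGJ, -02:00): 2025-06-29 07:47 UTC ≤ query < 2025-10-03 05:32 UTC
2·60 + 13 - 120 = 13 min
13 = 0·1440 + 13; 13 = 0·60 + 13 → 00:13, same day
→ 2025-10-03 00:13 ZGJ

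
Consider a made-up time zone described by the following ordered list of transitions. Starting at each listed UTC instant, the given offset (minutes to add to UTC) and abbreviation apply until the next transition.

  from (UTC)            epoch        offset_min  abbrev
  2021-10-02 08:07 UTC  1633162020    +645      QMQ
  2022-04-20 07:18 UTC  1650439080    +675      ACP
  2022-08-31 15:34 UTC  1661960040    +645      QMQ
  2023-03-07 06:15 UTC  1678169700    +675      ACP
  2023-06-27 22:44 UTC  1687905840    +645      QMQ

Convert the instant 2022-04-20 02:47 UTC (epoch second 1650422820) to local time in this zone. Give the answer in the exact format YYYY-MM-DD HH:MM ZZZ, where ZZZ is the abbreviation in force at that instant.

Query: 2022-04-20 02:47 UTC
Rule 1/5 (QMQ, +10:45): 2021-10-02 08:07 UTC ≤ query < 2022-04-20 07:18 UTC
2·60 + 47 + 645 = 812 min
812 = 0·1440 + 812; 812 = 13·60 + 32 → 13:32, same day
→ 2022-04-20 13:32 QMQ

2022-04-20 13:32 QMQ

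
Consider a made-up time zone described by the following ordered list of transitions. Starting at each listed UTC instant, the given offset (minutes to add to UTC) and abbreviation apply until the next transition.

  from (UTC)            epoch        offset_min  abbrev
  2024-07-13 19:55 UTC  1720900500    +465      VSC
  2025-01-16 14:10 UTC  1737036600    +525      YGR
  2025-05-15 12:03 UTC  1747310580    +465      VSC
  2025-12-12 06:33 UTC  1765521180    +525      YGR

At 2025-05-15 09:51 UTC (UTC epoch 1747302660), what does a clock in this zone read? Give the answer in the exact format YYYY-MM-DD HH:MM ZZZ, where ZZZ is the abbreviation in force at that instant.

2025-05-15 18:36 YGR

Query: 2025-05-15 09:51 UTC
Rule 2/4 (YGR, +08:45): 2025-01-16 14:10 UTC ≤ query < 2025-05-15 12:03 UTC
9·60 + 51 + 525 = 1116 min
1116 = 0·1440 + 1116; 1116 = 18·60 + 36 → 18:36, same day
→ 2025-05-15 18:36 YGR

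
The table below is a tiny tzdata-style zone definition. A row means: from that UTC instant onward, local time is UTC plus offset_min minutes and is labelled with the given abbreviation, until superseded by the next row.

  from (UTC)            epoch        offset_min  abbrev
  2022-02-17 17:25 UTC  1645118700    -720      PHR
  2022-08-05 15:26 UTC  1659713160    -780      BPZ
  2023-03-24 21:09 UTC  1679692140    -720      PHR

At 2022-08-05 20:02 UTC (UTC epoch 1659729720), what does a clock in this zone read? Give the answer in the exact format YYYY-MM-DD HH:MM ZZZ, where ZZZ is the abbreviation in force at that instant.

Query: 2022-08-05 20:02 UTC
Rule 2/3 (BPZ, -13:00): 2022-08-05 15:26 UTC ≤ query < 2023-03-24 21:09 UTC
20·60 + 2 - 780 = 422 min
422 = 0·1440 + 422; 422 = 7·60 + 2 → 07:02, same day
→ 2022-08-05 07:02 BPZ

2022-08-05 07:02 BPZ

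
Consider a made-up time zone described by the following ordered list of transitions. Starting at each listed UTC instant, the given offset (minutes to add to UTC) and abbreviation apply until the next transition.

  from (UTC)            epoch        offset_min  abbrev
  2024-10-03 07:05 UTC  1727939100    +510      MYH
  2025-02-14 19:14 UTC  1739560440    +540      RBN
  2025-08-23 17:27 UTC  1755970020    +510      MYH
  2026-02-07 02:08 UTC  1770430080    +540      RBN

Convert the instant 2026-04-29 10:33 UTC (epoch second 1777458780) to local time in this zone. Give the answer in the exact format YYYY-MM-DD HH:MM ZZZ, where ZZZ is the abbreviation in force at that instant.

Query: 2026-04-29 10:33 UTC
Rule 4/4 (RBN, +09:00): 2026-02-07 02:08 UTC ≤ query < +∞
10·60 + 33 + 540 = 1173 min
1173 = 0·1440 + 1173; 1173 = 19·60 + 33 → 19:33, same day
→ 2026-04-29 19:33 RBN

2026-04-29 19:33 RBN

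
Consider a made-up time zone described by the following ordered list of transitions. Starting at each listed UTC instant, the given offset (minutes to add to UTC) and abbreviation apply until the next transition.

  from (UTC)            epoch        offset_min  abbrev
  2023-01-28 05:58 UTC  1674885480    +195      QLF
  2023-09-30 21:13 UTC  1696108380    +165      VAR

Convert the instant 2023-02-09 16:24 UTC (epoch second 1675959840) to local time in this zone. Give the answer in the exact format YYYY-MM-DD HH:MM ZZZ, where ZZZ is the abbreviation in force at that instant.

Query: 2023-02-09 16:24 UTC
Rule 1/2 (QLF, +03:15): 2023-01-28 05:58 UTC ≤ query < 2023-09-30 21:13 UTC
16·60 + 24 + 195 = 1179 min
1179 = 0·1440 + 1179; 1179 = 19·60 + 39 → 19:39, same day
→ 2023-02-09 19:39 QLF

2023-02-09 19:39 QLF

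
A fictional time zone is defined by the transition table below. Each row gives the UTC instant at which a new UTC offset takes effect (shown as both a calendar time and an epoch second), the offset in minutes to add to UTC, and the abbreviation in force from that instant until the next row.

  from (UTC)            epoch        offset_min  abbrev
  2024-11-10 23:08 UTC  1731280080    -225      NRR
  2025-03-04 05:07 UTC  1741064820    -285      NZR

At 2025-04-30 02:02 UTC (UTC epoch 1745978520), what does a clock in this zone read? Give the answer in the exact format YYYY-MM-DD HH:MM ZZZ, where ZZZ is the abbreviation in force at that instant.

Query: 2025-04-30 02:02 UTC
Rule 2/2 (NZR, -04:45): 2025-03-04 05:07 UTC ≤ query < +∞
2·60 + 2 - 285 = -163 min
-163 = -1·1440 + 1277; 1277 = 21·60 + 17 → 21:17, 2025-04-30 - 1 day = 2025-04-29
→ 2025-04-29 21:17 NZR

2025-04-29 21:17 NZR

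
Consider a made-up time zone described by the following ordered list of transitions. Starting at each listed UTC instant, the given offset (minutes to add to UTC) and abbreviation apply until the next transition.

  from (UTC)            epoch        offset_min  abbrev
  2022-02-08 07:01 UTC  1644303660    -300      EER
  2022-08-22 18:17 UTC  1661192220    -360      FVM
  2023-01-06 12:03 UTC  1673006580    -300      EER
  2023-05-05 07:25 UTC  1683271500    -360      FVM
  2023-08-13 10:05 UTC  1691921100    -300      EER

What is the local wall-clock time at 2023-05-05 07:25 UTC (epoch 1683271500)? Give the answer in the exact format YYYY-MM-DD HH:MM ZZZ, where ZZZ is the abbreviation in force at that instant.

Query: 2023-05-05 07:25 UTC
Rule 4/5 (FVM, -06:00): 2023-05-05 07:25 UTC ≤ query < 2023-08-13 10:05 UTC
7·60 + 25 - 360 = 85 min
85 = 0·1440 + 85; 85 = 1·60 + 25 → 01:25, same day
→ 2023-05-05 01:25 FVM

2023-05-05 01:25 FVM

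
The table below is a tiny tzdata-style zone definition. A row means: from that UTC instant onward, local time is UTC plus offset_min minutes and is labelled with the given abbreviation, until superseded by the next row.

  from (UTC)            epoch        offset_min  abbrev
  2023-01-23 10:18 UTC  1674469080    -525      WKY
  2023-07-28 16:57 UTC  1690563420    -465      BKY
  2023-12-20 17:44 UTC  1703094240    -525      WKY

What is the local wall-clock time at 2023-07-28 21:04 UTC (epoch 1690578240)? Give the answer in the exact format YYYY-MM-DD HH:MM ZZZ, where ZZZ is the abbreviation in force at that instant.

Query: 2023-07-28 21:04 UTC
Rule 2/3 (BKY, -07:45): 2023-07-28 16:57 UTC ≤ query < 2023-12-20 17:44 UTC
21·60 + 4 - 465 = 799 min
799 = 0·1440 + 799; 799 = 13·60 + 19 → 13:19, same day
→ 2023-07-28 13:19 BKY

2023-07-28 13:19 BKY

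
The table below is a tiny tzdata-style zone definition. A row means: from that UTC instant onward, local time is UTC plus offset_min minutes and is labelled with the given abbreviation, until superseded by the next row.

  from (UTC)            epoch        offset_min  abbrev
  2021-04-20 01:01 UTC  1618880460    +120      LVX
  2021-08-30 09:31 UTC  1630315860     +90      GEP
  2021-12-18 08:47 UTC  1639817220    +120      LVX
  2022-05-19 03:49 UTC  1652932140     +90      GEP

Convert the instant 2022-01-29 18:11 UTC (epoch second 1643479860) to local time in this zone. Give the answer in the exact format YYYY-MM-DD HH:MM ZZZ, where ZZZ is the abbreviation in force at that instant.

Query: 2022-01-29 18:11 UTC
Rule 3/4 (LVX, +02:00): 2021-12-18 08:47 UTC ≤ query < 2022-05-19 03:49 UTC
18·60 + 11 + 120 = 1211 min
1211 = 0·1440 + 1211; 1211 = 20·60 + 11 → 20:11, same day
→ 2022-01-29 20:11 LVX

2022-01-29 20:11 LVX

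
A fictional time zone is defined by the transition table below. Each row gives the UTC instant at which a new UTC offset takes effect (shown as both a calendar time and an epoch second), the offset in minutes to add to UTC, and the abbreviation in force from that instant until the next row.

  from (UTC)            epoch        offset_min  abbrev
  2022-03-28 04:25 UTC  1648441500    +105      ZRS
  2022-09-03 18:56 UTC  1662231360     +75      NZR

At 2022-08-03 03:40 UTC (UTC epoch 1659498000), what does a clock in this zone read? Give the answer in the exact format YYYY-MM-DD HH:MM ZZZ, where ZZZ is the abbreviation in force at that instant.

Query: 2022-08-03 03:40 UTC
Rule 1/2 (ZRS, +01:45): 2022-03-28 04:25 UTC ≤ query < 2022-09-03 18:56 UTC
3·60 + 40 + 105 = 325 min
325 = 0·1440 + 325; 325 = 5·60 + 25 → 05:25, same day
→ 2022-08-03 05:25 ZRS

2022-08-03 05:25 ZRS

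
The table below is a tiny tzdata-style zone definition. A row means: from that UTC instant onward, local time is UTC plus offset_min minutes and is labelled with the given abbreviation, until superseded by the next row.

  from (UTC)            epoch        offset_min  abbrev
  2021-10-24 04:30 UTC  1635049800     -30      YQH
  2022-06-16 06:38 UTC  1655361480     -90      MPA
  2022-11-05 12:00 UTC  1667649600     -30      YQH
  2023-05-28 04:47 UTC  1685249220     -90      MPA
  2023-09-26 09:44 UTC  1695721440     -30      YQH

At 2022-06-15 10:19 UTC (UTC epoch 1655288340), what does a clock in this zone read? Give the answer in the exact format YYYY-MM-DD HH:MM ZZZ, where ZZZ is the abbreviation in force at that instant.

2022-06-15 09:49 YQH

Query: 2022-06-15 10:19 UTC
Rule 1/5 (YQH, -00:30): 2021-10-24 04:30 UTC ≤ query < 2022-06-16 06:38 UTC
10·60 + 19 - 30 = 589 min
589 = 0·1440 + 589; 589 = 9·60 + 49 → 09:49, same day
→ 2022-06-15 09:49 YQH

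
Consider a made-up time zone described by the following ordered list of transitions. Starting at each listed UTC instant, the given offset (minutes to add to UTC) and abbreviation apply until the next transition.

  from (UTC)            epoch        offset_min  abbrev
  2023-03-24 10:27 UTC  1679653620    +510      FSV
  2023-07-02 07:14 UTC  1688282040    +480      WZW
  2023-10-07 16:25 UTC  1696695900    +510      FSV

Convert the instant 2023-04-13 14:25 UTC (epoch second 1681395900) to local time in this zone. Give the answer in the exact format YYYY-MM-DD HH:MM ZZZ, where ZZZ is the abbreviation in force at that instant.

2023-04-13 22:55 FSV

Query: 2023-04-13 14:25 UTC
Rule 1/3 (FSV, +08:30): 2023-03-24 10:27 UTC ≤ query < 2023-07-02 07:14 UTC
14·60 + 25 + 510 = 1375 min
1375 = 0·1440 + 1375; 1375 = 22·60 + 55 → 22:55, same day
→ 2023-04-13 22:55 FSV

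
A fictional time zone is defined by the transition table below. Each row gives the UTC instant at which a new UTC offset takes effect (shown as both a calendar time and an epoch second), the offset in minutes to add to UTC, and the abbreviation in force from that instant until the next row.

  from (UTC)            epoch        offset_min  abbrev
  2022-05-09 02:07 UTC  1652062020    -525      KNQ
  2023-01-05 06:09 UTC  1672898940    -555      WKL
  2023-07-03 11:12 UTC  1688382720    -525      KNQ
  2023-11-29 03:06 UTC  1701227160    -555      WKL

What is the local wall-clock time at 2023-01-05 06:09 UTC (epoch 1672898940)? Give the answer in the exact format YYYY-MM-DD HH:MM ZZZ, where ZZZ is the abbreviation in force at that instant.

Query: 2023-01-05 06:09 UTC
Rule 2/4 (WKL, -09:15): 2023-01-05 06:09 UTC ≤ query < 2023-07-03 11:12 UTC
6·60 + 9 - 555 = -186 min
-186 = -1·1440 + 1254; 1254 = 20·60 + 54 → 20:54, 2023-01-05 - 1 day = 2023-01-04
→ 2023-01-04 20:54 WKL

2023-01-04 20:54 WKL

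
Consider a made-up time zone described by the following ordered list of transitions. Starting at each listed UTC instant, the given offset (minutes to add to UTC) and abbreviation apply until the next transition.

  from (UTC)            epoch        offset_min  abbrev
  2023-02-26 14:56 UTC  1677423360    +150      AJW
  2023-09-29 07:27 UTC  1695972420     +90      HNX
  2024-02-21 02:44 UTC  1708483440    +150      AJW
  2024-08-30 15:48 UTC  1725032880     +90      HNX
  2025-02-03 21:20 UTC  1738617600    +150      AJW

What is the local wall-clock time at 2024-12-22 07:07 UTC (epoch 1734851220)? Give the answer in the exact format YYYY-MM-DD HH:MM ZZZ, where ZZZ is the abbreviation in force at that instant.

2024-12-22 08:37 HNX

Query: 2024-12-22 07:07 UTC
Rule 4/5 (HNX, +01:30): 2024-08-30 15:48 UTC ≤ query < 2025-02-03 21:20 UTC
7·60 + 7 + 90 = 517 min
517 = 0·1440 + 517; 517 = 8·60 + 37 → 08:37, same day
→ 2024-12-22 08:37 HNX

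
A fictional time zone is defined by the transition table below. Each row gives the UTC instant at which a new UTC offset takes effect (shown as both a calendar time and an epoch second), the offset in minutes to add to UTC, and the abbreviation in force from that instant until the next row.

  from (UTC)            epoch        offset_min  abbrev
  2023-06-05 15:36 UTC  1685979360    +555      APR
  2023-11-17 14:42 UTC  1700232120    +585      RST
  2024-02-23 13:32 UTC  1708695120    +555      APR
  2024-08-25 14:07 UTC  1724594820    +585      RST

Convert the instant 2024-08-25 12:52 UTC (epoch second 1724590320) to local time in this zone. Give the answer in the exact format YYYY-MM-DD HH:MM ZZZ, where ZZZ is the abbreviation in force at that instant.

Query: 2024-08-25 12:52 UTC
Rule 3/4 (APR, +09:15): 2024-02-23 13:32 UTC ≤ query < 2024-08-25 14:07 UTC
12·60 + 52 + 555 = 1327 min
1327 = 0·1440 + 1327; 1327 = 22·60 + 7 → 22:07, same day
→ 2024-08-25 22:07 APR

2024-08-25 22:07 APR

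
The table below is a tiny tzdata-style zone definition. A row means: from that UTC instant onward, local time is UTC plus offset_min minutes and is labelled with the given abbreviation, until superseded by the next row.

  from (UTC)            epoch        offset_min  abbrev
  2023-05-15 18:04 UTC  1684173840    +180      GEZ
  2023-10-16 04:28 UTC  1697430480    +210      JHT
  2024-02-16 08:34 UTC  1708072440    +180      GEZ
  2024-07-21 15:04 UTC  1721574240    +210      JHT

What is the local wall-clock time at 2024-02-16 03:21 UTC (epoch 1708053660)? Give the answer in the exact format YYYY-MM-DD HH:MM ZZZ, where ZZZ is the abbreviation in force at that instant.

2024-02-16 06:51 JHT

Query: 2024-02-16 03:21 UTC
Rule 2/4 (JHT, +03:30): 2023-10-16 04:28 UTC ≤ query < 2024-02-16 08:34 UTC
3·60 + 21 + 210 = 411 min
411 = 0·1440 + 411; 411 = 6·60 + 51 → 06:51, same day
→ 2024-02-16 06:51 JHT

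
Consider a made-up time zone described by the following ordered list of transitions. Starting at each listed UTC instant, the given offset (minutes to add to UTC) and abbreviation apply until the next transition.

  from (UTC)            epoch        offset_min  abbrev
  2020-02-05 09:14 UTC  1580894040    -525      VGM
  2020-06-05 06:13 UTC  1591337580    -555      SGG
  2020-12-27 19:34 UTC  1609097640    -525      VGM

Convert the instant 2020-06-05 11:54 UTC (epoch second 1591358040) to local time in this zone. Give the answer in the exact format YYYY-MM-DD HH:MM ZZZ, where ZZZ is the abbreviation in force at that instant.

Query: 2020-06-05 11:54 UTC
Rule 2/3 (SGG, -09:15): 2020-06-05 06:13 UTC ≤ query < 2020-12-27 19:34 UTC
11·60 + 54 - 555 = 159 min
159 = 0·1440 + 159; 159 = 2·60 + 39 → 02:39, same day
→ 2020-06-05 02:39 SGG

2020-06-05 02:39 SGG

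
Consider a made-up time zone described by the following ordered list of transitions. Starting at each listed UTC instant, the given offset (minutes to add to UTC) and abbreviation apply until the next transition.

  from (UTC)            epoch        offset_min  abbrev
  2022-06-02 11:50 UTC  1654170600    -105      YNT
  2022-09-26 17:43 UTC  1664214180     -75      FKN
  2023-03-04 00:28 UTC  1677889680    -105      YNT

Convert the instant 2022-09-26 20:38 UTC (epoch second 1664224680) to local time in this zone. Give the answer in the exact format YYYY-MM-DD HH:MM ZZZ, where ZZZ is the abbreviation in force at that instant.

2022-09-26 19:23 FKN

Query: 2022-09-26 20:38 UTC
Rule 2/3 (FKN, -01:15): 2022-09-26 17:43 UTC ≤ query < 2023-03-04 00:28 UTC
20·60 + 38 - 75 = 1163 min
1163 = 0·1440 + 1163; 1163 = 19·60 + 23 → 19:23, same day
→ 2022-09-26 19:23 FKN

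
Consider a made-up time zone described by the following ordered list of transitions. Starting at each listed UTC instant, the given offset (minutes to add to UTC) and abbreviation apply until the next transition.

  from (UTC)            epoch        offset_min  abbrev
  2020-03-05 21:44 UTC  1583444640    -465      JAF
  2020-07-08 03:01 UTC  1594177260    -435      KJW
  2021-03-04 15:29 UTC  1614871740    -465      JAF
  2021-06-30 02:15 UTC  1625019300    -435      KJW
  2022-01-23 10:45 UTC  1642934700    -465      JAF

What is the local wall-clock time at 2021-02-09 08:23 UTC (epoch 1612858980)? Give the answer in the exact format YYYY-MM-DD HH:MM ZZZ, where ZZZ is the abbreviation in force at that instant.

2021-02-09 01:08 KJW

Query: 2021-02-09 08:23 UTC
Rule 2/5 (KJW, -07:15): 2020-07-08 03:01 UTC ≤ query < 2021-03-04 15:29 UTC
8·60 + 23 - 435 = 68 min
68 = 0·1440 + 68; 68 = 1·60 + 8 → 01:08, same day
→ 2021-02-09 01:08 KJW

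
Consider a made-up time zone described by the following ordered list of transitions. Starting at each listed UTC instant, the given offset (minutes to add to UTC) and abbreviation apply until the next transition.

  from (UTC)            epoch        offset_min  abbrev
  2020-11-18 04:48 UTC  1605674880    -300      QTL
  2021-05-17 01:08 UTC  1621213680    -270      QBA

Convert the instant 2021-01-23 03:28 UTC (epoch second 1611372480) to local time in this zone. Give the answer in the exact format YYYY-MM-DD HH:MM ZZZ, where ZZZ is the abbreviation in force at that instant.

2021-01-22 22:28 QTL

Query: 2021-01-23 03:28 UTC
Rule 1/2 (QTL, -05:00): 2020-11-18 04:48 UTC ≤ query < 2021-05-17 01:08 UTC
3·60 + 28 - 300 = -92 min
-92 = -1·1440 + 1348; 1348 = 22·60 + 28 → 22:28, 2021-01-23 - 1 day = 2021-01-22
→ 2021-01-22 22:28 QTL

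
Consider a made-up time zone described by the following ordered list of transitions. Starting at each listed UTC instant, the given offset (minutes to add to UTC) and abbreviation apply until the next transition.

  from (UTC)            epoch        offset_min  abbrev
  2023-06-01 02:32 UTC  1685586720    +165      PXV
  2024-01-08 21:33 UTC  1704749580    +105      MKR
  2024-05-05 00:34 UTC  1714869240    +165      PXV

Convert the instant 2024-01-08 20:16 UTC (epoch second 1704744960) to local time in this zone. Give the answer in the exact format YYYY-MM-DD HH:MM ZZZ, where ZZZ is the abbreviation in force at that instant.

2024-01-08 23:01 PXV

Query: 2024-01-08 20:16 UTC
Rule 1/3 (PXV, +02:45): 2023-06-01 02:32 UTC ≤ query < 2024-01-08 21:33 UTC
20·60 + 16 + 165 = 1381 min
1381 = 0·1440 + 1381; 1381 = 23·60 + 1 → 23:01, same day
→ 2024-01-08 23:01 PXV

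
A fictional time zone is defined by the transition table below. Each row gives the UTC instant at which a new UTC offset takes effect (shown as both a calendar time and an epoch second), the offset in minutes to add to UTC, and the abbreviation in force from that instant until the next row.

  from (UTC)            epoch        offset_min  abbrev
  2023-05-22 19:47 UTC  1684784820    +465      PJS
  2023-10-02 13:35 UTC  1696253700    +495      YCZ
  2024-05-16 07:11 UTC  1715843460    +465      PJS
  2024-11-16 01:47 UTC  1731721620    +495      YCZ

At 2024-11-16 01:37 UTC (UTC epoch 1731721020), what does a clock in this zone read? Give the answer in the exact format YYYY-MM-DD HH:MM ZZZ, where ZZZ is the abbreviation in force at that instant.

2024-11-16 09:22 PJS

Query: 2024-11-16 01:37 UTC
Rule 3/4 (PJS, +07:45): 2024-05-16 07:11 UTC ≤ query < 2024-11-16 01:47 UTC
1·60 + 37 + 465 = 562 min
562 = 0·1440 + 562; 562 = 9·60 + 22 → 09:22, same day
→ 2024-11-16 09:22 PJS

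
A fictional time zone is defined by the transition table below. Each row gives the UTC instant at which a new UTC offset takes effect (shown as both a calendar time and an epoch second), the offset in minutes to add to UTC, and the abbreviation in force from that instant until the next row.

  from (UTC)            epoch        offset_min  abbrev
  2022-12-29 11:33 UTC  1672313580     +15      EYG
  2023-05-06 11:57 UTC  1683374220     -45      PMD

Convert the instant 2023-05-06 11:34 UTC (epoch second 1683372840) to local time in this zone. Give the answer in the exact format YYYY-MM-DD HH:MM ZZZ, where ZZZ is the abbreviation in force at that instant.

Query: 2023-05-06 11:34 UTC
Rule 1/2 (EYG, +00:15): 2022-12-29 11:33 UTC ≤ query < 2023-05-06 11:57 UTC
11·60 + 34 + 15 = 709 min
709 = 0·1440 + 709; 709 = 11·60 + 49 → 11:49, same day
→ 2023-05-06 11:49 EYG

2023-05-06 11:49 EYG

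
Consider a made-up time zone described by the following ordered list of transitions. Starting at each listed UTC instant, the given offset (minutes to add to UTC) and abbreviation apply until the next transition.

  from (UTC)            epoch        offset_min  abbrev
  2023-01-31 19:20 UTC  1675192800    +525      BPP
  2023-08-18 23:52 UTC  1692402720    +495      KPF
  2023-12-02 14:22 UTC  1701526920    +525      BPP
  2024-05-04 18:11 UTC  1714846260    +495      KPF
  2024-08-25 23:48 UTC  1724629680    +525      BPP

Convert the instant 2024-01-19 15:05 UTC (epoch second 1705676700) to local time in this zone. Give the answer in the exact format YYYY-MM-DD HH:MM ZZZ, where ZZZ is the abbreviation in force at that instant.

2024-01-19 23:50 BPP

Query: 2024-01-19 15:05 UTC
Rule 3/5 (BPP, +08:45): 2023-12-02 14:22 UTC ≤ query < 2024-05-04 18:11 UTC
15·60 + 5 + 525 = 1430 min
1430 = 0·1440 + 1430; 1430 = 23·60 + 50 → 23:50, same day
→ 2024-01-19 23:50 BPP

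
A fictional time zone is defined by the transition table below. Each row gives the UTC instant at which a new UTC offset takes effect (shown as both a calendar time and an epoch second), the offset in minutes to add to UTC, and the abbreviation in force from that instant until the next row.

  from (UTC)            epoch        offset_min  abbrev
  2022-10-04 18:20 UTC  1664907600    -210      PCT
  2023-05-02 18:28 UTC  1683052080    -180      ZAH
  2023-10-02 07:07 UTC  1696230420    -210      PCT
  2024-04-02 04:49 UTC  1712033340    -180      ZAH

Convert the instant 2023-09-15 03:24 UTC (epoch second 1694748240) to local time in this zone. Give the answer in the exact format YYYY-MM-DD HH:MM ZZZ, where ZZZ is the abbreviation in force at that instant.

2023-09-15 00:24 ZAH

Query: 2023-09-15 03:24 UTC
Rule 2/4 (ZAH, -03:00): 2023-05-02 18:28 UTC ≤ query < 2023-10-02 07:07 UTC
3·60 + 24 - 180 = 24 min
24 = 0·1440 + 24; 24 = 0·60 + 24 → 00:24, same day
→ 2023-09-15 00:24 ZAH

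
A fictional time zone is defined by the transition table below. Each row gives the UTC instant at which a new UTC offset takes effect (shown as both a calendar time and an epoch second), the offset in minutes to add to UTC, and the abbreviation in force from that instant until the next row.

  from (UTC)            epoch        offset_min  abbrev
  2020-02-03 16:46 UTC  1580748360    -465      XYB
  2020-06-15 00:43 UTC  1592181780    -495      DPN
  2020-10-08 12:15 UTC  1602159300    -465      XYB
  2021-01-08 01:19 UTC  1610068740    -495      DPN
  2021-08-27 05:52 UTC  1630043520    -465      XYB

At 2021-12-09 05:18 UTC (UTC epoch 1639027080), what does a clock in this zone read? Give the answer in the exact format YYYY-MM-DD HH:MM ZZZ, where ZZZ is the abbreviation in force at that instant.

Query: 2021-12-09 05:18 UTC
Rule 5/5 (XYB, -07:45): 2021-08-27 05:52 UTC ≤ query < +∞
5·60 + 18 - 465 = -147 min
-147 = -1·1440 + 1293; 1293 = 21·60 + 33 → 21:33, 2021-12-09 - 1 day = 2021-12-08
→ 2021-12-08 21:33 XYB

2021-12-08 21:33 XYB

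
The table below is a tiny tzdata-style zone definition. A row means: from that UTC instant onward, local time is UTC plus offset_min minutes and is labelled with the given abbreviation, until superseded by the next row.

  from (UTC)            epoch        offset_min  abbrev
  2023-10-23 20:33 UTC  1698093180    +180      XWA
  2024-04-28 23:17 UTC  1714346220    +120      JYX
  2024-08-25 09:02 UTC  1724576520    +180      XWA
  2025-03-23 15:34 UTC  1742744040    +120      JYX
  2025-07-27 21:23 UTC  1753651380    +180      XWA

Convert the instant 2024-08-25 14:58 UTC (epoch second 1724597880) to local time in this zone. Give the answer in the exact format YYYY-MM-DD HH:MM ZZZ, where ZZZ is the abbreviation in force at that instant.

2024-08-25 17:58 XWA

Query: 2024-08-25 14:58 UTC
Rule 3/5 (XWA, +03:00): 2024-08-25 09:02 UTC ≤ query < 2025-03-23 15:34 UTC
14·60 + 58 + 180 = 1078 min
1078 = 0·1440 + 1078; 1078 = 17·60 + 58 → 17:58, same day
→ 2024-08-25 17:58 XWA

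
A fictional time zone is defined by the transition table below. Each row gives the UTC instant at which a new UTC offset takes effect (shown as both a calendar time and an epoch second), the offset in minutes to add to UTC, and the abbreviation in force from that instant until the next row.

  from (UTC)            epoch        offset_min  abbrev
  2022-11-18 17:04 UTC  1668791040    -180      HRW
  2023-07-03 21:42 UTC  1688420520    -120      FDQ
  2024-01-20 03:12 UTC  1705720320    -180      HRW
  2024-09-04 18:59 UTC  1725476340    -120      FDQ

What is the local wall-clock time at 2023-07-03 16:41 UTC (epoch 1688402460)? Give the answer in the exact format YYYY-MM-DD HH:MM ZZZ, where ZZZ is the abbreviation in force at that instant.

Query: 2023-07-03 16:41 UTC
Rule 1/4 (HRW, -03:00): 2022-11-18 17:04 UTC ≤ query < 2023-07-03 21:42 UTC
16·60 + 41 - 180 = 821 min
821 = 0·1440 + 821; 821 = 13·60 + 41 → 13:41, same day
→ 2023-07-03 13:41 HRW

2023-07-03 13:41 HRW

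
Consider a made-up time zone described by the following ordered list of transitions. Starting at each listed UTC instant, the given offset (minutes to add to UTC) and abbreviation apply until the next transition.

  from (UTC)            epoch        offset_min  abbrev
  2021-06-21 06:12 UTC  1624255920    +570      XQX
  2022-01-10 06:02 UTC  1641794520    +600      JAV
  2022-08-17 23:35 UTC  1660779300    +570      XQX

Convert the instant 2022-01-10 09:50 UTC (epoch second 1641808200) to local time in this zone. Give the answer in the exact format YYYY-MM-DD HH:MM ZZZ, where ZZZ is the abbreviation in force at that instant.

Query: 2022-01-10 09:50 UTC
Rule 2/3 (JAV, +10:00): 2022-01-10 06:02 UTC ≤ query < 2022-08-17 23:35 UTC
9·60 + 50 + 600 = 1190 min
1190 = 0·1440 + 1190; 1190 = 19·60 + 50 → 19:50, same day
→ 2022-01-10 19:50 JAV

2022-01-10 19:50 JAV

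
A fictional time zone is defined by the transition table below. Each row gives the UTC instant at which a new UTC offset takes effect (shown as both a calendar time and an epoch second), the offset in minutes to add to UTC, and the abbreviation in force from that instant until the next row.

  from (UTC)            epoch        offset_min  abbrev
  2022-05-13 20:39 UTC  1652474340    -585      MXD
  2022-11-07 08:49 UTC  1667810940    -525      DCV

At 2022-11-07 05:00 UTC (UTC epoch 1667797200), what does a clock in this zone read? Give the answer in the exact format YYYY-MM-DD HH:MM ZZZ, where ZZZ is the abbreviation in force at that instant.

Query: 2022-11-07 05:00 UTC
Rule 1/2 (MXD, -09:45): 2022-05-13 20:39 UTC ≤ query < 2022-11-07 08:49 UTC
5·60 + 0 - 585 = -285 min
-285 = -1·1440 + 1155; 1155 = 19·60 + 15 → 19:15, 2022-11-07 - 1 day = 2022-11-06
→ 2022-11-06 19:15 MXD

2022-11-06 19:15 MXD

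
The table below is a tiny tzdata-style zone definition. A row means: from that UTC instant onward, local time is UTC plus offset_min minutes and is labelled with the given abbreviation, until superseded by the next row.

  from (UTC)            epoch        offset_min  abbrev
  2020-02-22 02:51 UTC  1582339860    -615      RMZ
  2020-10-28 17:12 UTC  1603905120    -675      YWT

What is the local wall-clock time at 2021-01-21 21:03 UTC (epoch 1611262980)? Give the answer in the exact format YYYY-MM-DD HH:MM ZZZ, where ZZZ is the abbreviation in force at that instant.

2021-01-21 09:48 YWT

Query: 2021-01-21 21:03 UTC
Rule 2/2 (YWT, -11:15): 2020-10-28 17:12 UTC ≤ query < +∞
21·60 + 3 - 675 = 588 min
588 = 0·1440 + 588; 588 = 9·60 + 48 → 09:48, same day
→ 2021-01-21 09:48 YWT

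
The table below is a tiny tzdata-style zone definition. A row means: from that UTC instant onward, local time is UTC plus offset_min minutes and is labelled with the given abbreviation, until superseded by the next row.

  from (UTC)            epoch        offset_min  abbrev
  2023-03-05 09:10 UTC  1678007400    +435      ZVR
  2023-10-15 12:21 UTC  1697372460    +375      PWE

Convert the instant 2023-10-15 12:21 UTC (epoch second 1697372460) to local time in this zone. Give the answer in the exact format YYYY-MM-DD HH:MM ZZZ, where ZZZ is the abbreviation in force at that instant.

Query: 2023-10-15 12:21 UTC
Rule 2/2 (PWE, +06:15): 2023-10-15 12:21 UTC ≤ query < +∞
12·60 + 21 + 375 = 1116 min
1116 = 0·1440 + 1116; 1116 = 18·60 + 36 → 18:36, same day
→ 2023-10-15 18:36 PWE

2023-10-15 18:36 PWE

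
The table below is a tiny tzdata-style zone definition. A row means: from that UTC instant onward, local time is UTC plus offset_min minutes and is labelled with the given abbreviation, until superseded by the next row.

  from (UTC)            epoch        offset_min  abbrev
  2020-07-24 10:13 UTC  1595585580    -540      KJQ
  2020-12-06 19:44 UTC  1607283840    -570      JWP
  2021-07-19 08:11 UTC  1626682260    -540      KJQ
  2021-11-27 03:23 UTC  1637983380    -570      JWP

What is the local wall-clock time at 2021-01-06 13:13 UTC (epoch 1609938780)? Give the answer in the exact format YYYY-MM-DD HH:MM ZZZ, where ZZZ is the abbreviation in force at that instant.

Query: 2021-01-06 13:13 UTC
Rule 2/4 (JWP, -09:30): 2020-12-06 19:44 UTC ≤ query < 2021-07-19 08:11 UTC
13·60 + 13 - 570 = 223 min
223 = 0·1440 + 223; 223 = 3·60 + 43 → 03:43, same day
→ 2021-01-06 03:43 JWP

2021-01-06 03:43 JWP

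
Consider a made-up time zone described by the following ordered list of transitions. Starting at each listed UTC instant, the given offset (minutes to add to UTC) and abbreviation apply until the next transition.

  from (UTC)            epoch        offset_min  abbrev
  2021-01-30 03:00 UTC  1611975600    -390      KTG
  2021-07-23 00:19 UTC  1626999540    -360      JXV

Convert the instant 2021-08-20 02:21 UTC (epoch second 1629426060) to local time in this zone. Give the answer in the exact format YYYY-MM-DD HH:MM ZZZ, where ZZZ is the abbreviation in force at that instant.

2021-08-19 20:21 JXV

Query: 2021-08-20 02:21 UTC
Rule 2/2 (JXV, -06:00): 2021-07-23 00:19 UTC ≤ query < +∞
2·60 + 21 - 360 = -219 min
-219 = -1·1440 + 1221; 1221 = 20·60 + 21 → 20:21, 2021-08-20 - 1 day = 2021-08-19
→ 2021-08-19 20:21 JXV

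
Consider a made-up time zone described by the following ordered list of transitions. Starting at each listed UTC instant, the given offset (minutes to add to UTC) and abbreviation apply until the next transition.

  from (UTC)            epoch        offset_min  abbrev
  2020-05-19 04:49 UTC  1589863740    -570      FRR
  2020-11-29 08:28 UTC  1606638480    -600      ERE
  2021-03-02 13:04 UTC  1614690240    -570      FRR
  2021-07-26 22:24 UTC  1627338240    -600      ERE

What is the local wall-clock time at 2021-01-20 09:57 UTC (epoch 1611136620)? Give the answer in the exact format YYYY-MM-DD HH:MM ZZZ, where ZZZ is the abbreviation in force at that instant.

2021-01-19 23:57 ERE

Query: 2021-01-20 09:57 UTC
Rule 2/4 (ERE, -10:00): 2020-11-29 08:28 UTC ≤ query < 2021-03-02 13:04 UTC
9·60 + 57 - 600 = -3 min
-3 = -1·1440 + 1437; 1437 = 23·60 + 57 → 23:57, 2021-01-20 - 1 day = 2021-01-19
→ 2021-01-19 23:57 ERE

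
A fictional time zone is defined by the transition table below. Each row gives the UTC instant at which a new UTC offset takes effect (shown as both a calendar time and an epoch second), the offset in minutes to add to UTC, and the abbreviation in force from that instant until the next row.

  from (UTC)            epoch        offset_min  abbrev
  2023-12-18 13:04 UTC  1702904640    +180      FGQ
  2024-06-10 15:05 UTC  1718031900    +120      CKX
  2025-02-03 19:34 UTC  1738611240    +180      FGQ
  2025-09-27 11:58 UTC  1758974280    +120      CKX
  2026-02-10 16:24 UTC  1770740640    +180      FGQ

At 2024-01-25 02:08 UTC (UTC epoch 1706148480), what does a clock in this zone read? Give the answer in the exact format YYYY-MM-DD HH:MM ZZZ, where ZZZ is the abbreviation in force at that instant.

2024-01-25 05:08 FGQ

Query: 2024-01-25 02:08 UTC
Rule 1/5 (FGQ, +03:00): 2023-12-18 13:04 UTC ≤ query < 2024-06-10 15:05 UTC
2·60 + 8 + 180 = 308 min
308 = 0·1440 + 308; 308 = 5·60 + 8 → 05:08, same day
→ 2024-01-25 05:08 FGQ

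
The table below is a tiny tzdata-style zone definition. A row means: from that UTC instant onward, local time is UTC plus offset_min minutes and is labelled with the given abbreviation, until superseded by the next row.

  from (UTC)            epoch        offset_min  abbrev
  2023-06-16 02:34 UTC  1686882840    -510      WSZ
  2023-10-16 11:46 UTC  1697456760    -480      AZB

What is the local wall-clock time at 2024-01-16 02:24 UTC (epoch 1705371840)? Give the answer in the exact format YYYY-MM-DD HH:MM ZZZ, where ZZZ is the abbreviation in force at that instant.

Query: 2024-01-16 02:24 UTC
Rule 2/2 (AZB, -08:00): 2023-10-16 11:46 UTC ≤ query < +∞
2·60 + 24 - 480 = -336 min
-336 = -1·1440 + 1104; 1104 = 18·60 + 24 → 18:24, 2024-01-16 - 1 day = 2024-01-15
→ 2024-01-15 18:24 AZB

2024-01-15 18:24 AZB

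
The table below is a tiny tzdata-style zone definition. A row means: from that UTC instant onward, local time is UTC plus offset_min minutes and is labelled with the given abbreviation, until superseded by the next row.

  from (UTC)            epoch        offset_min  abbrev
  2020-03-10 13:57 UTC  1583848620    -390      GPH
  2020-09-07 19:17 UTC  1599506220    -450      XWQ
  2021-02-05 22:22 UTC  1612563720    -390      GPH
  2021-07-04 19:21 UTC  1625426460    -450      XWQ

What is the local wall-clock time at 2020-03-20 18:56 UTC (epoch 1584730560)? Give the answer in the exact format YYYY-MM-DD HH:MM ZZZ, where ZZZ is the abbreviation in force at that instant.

Query: 2020-03-20 18:56 UTC
Rule 1/4 (GPH, -06:30): 2020-03-10 13:57 UTC ≤ query < 2020-09-07 19:17 UTC
18·60 + 56 - 390 = 746 min
746 = 0·1440 + 746; 746 = 12·60 + 26 → 12:26, same day
→ 2020-03-20 12:26 GPH

2020-03-20 12:26 GPH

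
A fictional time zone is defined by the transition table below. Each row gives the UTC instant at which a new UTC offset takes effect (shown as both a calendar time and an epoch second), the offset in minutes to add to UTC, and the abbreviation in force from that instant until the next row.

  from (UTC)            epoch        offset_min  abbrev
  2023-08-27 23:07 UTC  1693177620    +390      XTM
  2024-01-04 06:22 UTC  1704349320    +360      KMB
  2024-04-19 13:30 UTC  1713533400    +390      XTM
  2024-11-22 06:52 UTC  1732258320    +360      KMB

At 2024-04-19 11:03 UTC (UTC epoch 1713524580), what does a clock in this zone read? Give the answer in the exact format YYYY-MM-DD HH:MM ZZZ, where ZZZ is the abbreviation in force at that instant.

2024-04-19 17:03 KMB

Query: 2024-04-19 11:03 UTC
Rule 2/4 (KMB, +06:00): 2024-01-04 06:22 UTC ≤ query < 2024-04-19 13:30 UTC
11·60 + 3 + 360 = 1023 min
1023 = 0·1440 + 1023; 1023 = 17·60 + 3 → 17:03, same day
→ 2024-04-19 17:03 KMB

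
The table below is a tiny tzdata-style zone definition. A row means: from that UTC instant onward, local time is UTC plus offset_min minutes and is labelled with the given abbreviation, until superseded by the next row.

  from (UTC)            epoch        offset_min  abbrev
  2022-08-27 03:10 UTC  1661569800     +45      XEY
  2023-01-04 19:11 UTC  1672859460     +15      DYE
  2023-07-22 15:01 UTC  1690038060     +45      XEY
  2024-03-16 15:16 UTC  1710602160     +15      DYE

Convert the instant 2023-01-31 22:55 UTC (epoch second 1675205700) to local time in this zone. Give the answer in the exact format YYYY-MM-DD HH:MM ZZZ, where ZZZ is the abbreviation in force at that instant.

2023-01-31 23:10 DYE

Query: 2023-01-31 22:55 UTC
Rule 2/4 (DYE, +00:15): 2023-01-04 19:11 UTC ≤ query < 2023-07-22 15:01 UTC
22·60 + 55 + 15 = 1390 min
1390 = 0·1440 + 1390; 1390 = 23·60 + 10 → 23:10, same day
→ 2023-01-31 23:10 DYE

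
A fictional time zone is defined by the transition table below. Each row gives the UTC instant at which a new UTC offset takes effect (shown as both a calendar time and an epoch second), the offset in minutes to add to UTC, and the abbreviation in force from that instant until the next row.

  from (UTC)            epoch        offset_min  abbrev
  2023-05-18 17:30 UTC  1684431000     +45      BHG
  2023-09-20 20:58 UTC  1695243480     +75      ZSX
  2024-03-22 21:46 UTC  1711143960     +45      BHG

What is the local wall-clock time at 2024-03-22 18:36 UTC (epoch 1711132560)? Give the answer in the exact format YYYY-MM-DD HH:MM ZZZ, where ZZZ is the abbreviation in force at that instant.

Query: 2024-03-22 18:36 UTC
Rule 2/3 (ZSX, +01:15): 2023-09-20 20:58 UTC ≤ query < 2024-03-22 21:46 UTC
18·60 + 36 + 75 = 1191 min
1191 = 0·1440 + 1191; 1191 = 19·60 + 51 → 19:51, same day
→ 2024-03-22 19:51 ZSX

2024-03-22 19:51 ZSX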